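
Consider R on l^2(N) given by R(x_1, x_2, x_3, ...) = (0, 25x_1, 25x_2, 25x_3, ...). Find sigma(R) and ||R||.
sigma(R) = closed disk {z in C : |z| ≤ 25}; ||R|| = 25

Note R = 25·U where U is the unit right shift (U x)_k = x_{k-1} (with x_0 := 0); so ||R|| = 25||U|| and sigma(R) = 25·sigma(U). ||R x||^2 = sum_{k≥1} |25x_k|^2 = 625||x||^2, so ||R|| = 25 and sigma(R) ⊂ {|z| ≤ 25}. For any |lambda| < 25, the equation (R - lambda I) x = 0 forces x_1 = 0, then 25x_k = lambda x_{k+1} ⇒ x = 0, so R has no eigenvalues. But (R - lambda I) is not surjective for |lambda| < 25: solving (R - lambda I) x = e_1 would require x_n proportional to (lambda/25)^(-n), which is not in l^2. So every |lambda| < 25 lies in the residual spectrum. The boundary |lambda| = 25 is in the approximate point spectrum (the spectrum is closed). Hence sigma(R) is the closed disk of radius 25.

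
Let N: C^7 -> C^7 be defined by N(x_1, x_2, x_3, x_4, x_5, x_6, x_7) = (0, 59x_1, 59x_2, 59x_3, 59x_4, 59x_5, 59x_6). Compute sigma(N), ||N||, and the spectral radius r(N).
sigma(N) = {0}; ||N|| = 59; r(N) = 0. (N is nilpotent with N^7 = 0.)

On C^7, N is a strictly lower-triangular matrix with 59 on the subdiagonal and zeros elsewhere, so its characteristic polynomial is lambda^7 and every eigenvalue is 0: sigma(N) = {0}. For the operator norm, N e_i = 59e_{i+1} for i = 1, ..., 6 and N e_7 = 0, so the singular values of N are 59 (with multiplicity 6) and 0; hence ||N|| = 59. The spectral radius r(N) = max|lambda| = 0. Note ||N|| > r(N) — characteristic of non-normal nilpotent operators. Indeed N^7 = 0.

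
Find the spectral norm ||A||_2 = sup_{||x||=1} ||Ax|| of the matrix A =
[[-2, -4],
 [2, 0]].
||A||_2 = sqrt((24 + sqrt(320))/2) ≈ 4.5765 (= sqrt(largest eigenvalue of A^T A))

||A||_2 = sigma_max(A) = sqrt(lambda_max(A^T A)). Form the symmetric matrix M = A^T A =
[[8, 8],
 [8, 16]].
Its characteristic polynomial (trace, determinant of M give the coefficients) is
  p(λ) = det(λ I - M) = λ^2 - 24λ + 64.
For λ^2 - 24λ + 64 the discriminant is 320. It is nonnegative but not a perfect square, so the roots are real and irrational: λ = (24 ± sqrt(320))/2 ≈ 20.9443, 3.0557.
So the eigenvalues of A^T A are ≈ 3.0557, 20.9443 (all ≥ 0, as they must be for A^T A). The largest is λ_max = (24 + sqrt(320))/2 ≈ 20.9443, hence ||A||_2 = sqrt(λ_max) = sqrt((24 + sqrt(320))/2) ≈ 4.5765.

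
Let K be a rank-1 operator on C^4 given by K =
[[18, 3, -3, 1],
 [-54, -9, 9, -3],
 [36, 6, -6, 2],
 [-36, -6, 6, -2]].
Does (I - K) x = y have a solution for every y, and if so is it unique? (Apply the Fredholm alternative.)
(I - K) is singular (det(I - K) = 0, i.e. 1 ∈ sigma(K)). (I - K) x = y is solvable iff y ⊥ ker((I - K)^*) = span{(18, 3, -3, 1)}, i.e. iff 18y_1 + 3y_2 - 3y_3 + y_4 = 0. When solvable, the solutions are x = y + c·(1, -3, 2, -2), c arbitrary (ker(I - K) = span{(1, -3, 2, -2)}, dimension 1).

K has rank 1, so it is an outer product K = u v^T: every row of K is a multiple of one row vector. Reading off the entries, u = (1, -3, 2, -2) and v = (18, 3, -3, 1) (row i of K equals u_i·v^T). A rank-one matrix u v^T satisfies K u = u (v·u) and kills the (3)-dimensional subspace v^⊥, so its characteristic polynomial is lambda^3 (lambda - v·u) with v·u = tr K = 1. Hence the eigenvalues of I - K are 1 (multiplicity 3) and 1 - (1) = 0, so det(I - K) = 0. (Direct check: I - K =
[[-17, -3, 3, -1],
 [54, 10, -9, 3],
 [-36, -6, 7, -2],
 [36, 6, -6, 3]]
has determinant 0.) So 1 is an eigenvalue of K and (I - K) is not invertible. The finite-dimensional Fredholm alternative says: either (I - K) is invertible, or ker(I - K) ≠ {0} and then range(I - K) = ker((I - K)^*)^⊥, with dim ker(I - K) = dim ker((I - K)^*). We are in the second case, so we need both kernels. Kernel of I - K: (I - K) u = u - u (v·u) = u - u = 0, so ker(I - K) = span{u} = span{(1, -3, 2, -2)} (it is exactly 1-dimensional because rank(I - K) = 3). Kernel of the adjoint: K is real, so (I - K)^* = I - K^T = I - v u^T, and (I - v u^T) v = v - v (u·v) = 0; hence ker((I - K)^*) = span{v} = span{(18, 3, -3, 1)}. Therefore (I - K) x = y is solvable iff <y, v> = 0, i.e. iff 18y_1 + 3y_2 - 3y_3 + y_4 = 0. When this holds, K y = u (v·y) = 0, so (I - K) y = y and x = y is a particular solution; the full solution set is the line x = y + c·u = y + c·(1, -3, 2, -2), c ∈ C.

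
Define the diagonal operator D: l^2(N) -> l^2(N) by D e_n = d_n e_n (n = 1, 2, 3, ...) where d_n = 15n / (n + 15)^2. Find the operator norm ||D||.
||D|| = 1/4 (attained at n = 15)

For D diagonal, ||D|| = sup_n |d_n|. Treat f(x) = 15x / (x + 15)^2 for real x > 0. By the quotient rule, f'(x) = 15(15 - x)/(x + 15)^3, which is positive for x < 15 and negative for x > 15. So f has a unique maximum at x = 15, and since 15 is a positive integer, the supremum over n ≥ 1 is attained at n = 15: d_15 = 15·15/(15 + 15)^2 = 15·15/900 = 1/4. Hence ||D|| = 1/4.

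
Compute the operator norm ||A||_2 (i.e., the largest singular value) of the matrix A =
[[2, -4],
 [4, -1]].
||A||_2 = sqrt((37 + sqrt(585))/2) ≈ 5.5311 (= sqrt(largest eigenvalue of A^T A))

||A||_2 = sigma_max(A) = sqrt(lambda_max(A^T A)). Form the symmetric matrix M = A^T A =
[[20, -12],
 [-12, 17]].
Its characteristic polynomial (trace, determinant of M give the coefficients) is
  p(λ) = det(λ I - M) = λ^2 - 37λ + 196.
For λ^2 - 37λ + 196 the discriminant is 585. It is nonnegative but not a perfect square, so the roots are real and irrational: λ = (37 ± sqrt(585))/2 ≈ 30.5934, 6.4066.
So the eigenvalues of A^T A are ≈ 6.4066, 30.5934 (all ≥ 0, as they must be for A^T A). The largest is λ_max = (37 + sqrt(585))/2 ≈ 30.5934, hence ||A||_2 = sqrt(λ_max) = sqrt((37 + sqrt(585))/2) ≈ 5.5311.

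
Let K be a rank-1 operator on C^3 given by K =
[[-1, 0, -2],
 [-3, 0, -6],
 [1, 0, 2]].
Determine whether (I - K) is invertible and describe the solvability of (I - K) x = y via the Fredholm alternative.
(I - K) is singular (det(I - K) = 0, i.e. 1 ∈ sigma(K)). (I - K) x = y is solvable iff y ⊥ ker((I - K)^*) = span{(-1, 0, -2)}, i.e. iff -y_1 - 2y_3 = 0. When solvable, the solutions are x = y + c·(1, 3, -1), c arbitrary (ker(I - K) = span{(1, 3, -1)}, dimension 1).

K has rank 1, so it is an outer product K = u v^T: every row of K is a multiple of one row vector. Reading off the entries, u = (1, 3, -1) and v = (-1, 0, -2) (row i of K equals u_i·v^T). A rank-one matrix u v^T satisfies K u = u (v·u) and kills the (2)-dimensional subspace v^⊥, so its characteristic polynomial is lambda^2 (lambda - v·u) with v·u = tr K = 1. Hence the eigenvalues of I - K are 1 (multiplicity 2) and 1 - (1) = 0, so det(I - K) = 0. (Direct check: I - K =
[[2, 0, 2],
 [3, 1, 6],
 [-1, 0, -1]]
has determinant 0.) So 1 is an eigenvalue of K and (I - K) is not invertible. The finite-dimensional Fredholm alternative says: either (I - K) is invertible, or ker(I - K) ≠ {0} and then range(I - K) = ker((I - K)^*)^⊥, with dim ker(I - K) = dim ker((I - K)^*). We are in the second case, so we need both kernels. Kernel of I - K: (I - K) u = u - u (v·u) = u - u = 0, so ker(I - K) = span{u} = span{(1, 3, -1)} (it is exactly 1-dimensional because rank(I - K) = 2). Kernel of the adjoint: K is real, so (I - K)^* = I - K^T = I - v u^T, and (I - v u^T) v = v - v (u·v) = 0; hence ker((I - K)^*) = span{v} = span{(-1, 0, -2)}. Therefore (I - K) x = y is solvable iff <y, v> = 0, i.e. iff -y_1 - 2y_3 = 0. When this holds, K y = u (v·y) = 0, so (I - K) y = y and x = y is a particular solution; the full solution set is the line x = y + c·u = y + c·(1, 3, -1), c ∈ C.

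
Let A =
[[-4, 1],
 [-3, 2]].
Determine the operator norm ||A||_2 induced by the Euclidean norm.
||A||_2 = sqrt((30 + sqrt(800))/2) ≈ 5.3983 (= sqrt(largest eigenvalue of A^T A))

||A||_2 = sigma_max(A) = sqrt(lambda_max(A^T A)). Form the symmetric matrix M = A^T A =
[[25, -10],
 [-10, 5]].
Its characteristic polynomial (trace, determinant of M give the coefficients) is
  p(λ) = det(λ I - M) = λ^2 - 30λ + 25.
For λ^2 - 30λ + 25 the discriminant is 800. It is nonnegative but not a perfect square, so the roots are real and irrational: λ = (30 ± sqrt(800))/2 ≈ 29.1421, 0.8579.
So the eigenvalues of A^T A are ≈ 0.8579, 29.1421 (all ≥ 0, as they must be for A^T A). The largest is λ_max = (30 + sqrt(800))/2 ≈ 29.1421, hence ||A||_2 = sqrt(λ_max) = sqrt((30 + sqrt(800))/2) ≈ 5.3983.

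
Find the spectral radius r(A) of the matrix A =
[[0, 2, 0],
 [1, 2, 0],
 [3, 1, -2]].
r(A) = (2 + sqrt(12))/2 ≈ 2.7321

The eigenvalues of A are the roots of its characteristic polynomial. With M = A (coefficients from the trace, the sum of principal 2x2 minors, and det A):
  p(λ) = det(λ I - M) = λ^3 - 6λ - 4.
By the rational root theorem any rational root is an integer divisor of 4. Testing λ = -2: p(-2) = -8 + 0 + 12 - 4 = 0, so λ = -2 is a root. Dividing out (λ + 2) leaves p(λ) = (λ + 2)(λ^2 - 2λ - 2). For λ^2 - 2λ - 2 the discriminant is 12. It is nonnegative but not a perfect square, so the roots are real and irrational: λ = (2 ± sqrt(12))/2 ≈ 2.7321, -0.7321.
Thus the eigenvalues (to 4 decimals) are 2.7321 (modulus 2.7321); -0.7321 (modulus 0.7321); -2 (modulus 2). The spectral radius is the largest modulus: r(A) = (2 + sqrt(12))/2 ≈ 2.7321. (Cross-check: r(A) ≤ ||A||_2 ≈ 4.144; equality holds whenever A is normal, though it can also hold for some non-normal A.)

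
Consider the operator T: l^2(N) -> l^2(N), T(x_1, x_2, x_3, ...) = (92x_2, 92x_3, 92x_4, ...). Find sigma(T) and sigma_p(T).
sigma(T) = closed disk {z in C : |z| ≤ 92}; sigma_p(T) = open disk {z in C : |z| < 92}

Note T = 92·V where V is the unit left shift (V x)_k = x_{k+1}; so sigma(T) = 92·sigma(V) and ||T|| = 92||V||. ||T x||^2 = 8464sum_{k≥2} |x_k|^2 ≤ 8464||x||^2, with equality on {x : x_1 = 0}, so ||T|| = 92. For any lambda with |lambda| < 92, set r = lambda/92 (|r| < 1); the vector x = (1, r, r^2, ...) is in l^2 and satisfies T x = 92(r, r^2, ...) = lambda x, so lambda is an eigenvalue. On the boundary |lambda| = 92 the geometric series diverges, so no l^2 eigenvector exists, but these lambda lie in the approximate point spectrum. Hence sigma(T) is the closed disk of radius 92 and sigma_p(T) is the open disk.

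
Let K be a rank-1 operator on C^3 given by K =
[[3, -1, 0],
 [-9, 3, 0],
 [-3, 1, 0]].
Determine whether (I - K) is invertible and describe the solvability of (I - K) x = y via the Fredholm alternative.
(I - K) is invertible (det(I - K) = -5 ≠ 0), so for every y in C^3 the equation (I - K) x = y has a unique solution.

K has rank 1, so it is an outer product K = u v^T: every row of K is a multiple of one row vector. Reading off the entries, u = (1, -3, -1) and v = (3, -1, 0) (row i of K equals u_i·v^T). A rank-one matrix u v^T satisfies K u = u (v·u) and kills the (2)-dimensional subspace v^⊥, so its characteristic polynomial is lambda^2 (lambda - v·u) with v·u = tr K = 6. Hence the eigenvalues of I - K are 1 (multiplicity 2) and 1 - (6) = -5, so det(I - K) = -5. (Direct check: I - K =
[[-2, 1, 0],
 [9, -2, 0],
 [3, -1, 1]]
has determinant -5.) The finite-dimensional Fredholm alternative says: either (I - K) is invertible, or ker(I - K) ≠ {0} and then range(I - K) = ker((I - K)^*)^⊥, with dim ker(I - K) = dim ker((I - K)^*). Since det(I - K) ≠ 0, 1 is not an eigenvalue of K and ker(I - K) = {0}, so we are in the first case: for every y there is a unique x = (I - K)^(-1) y. Explicitly, by the Sherman–Morrison formula, (I - u v^T)^(-1) = I + u v^T/(1 - v·u), i.e. (I - K)^(-1) = I + K/(-5).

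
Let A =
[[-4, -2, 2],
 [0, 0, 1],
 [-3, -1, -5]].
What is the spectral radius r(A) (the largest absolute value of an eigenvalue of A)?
r(A) ≈ 5.2589

The eigenvalues of A are the roots of its characteristic polynomial. With M = A (coefficients from the trace, the sum of principal 2x2 minors, and det A):
  p(λ) = det(λ I - M) = λ^3 + 9λ^2 + 27λ - 2.
No integer candidate from the rational root theorem (±divisors of 2) is a root, so the roots are irrational. The cubic discriminant is Δ = -22707 < 0, so there is one real root and a complex-conjugate pair. p(0) = -2 and p(1) = 35 have opposite signs, so a root lies in (0, 1); Newton's method refines it to λ ≈ 0.0723. Dividing out (λ - (0.0723)) leaves approximately λ^2 + 9.0723λ + 27.6561. For λ^2 + 9.0723λ + 27.6561 the discriminant is -28.3174. It is negative, so the remaining roots are the complex-conjugate pair λ ≈ -4.5362 ± 2.6607i. Their product equals the constant term, so |λ|^2 ≈ 27.6561 and |λ| ≈ 5.2589.
Thus the eigenvalues (to 4 decimals) are 0.0723 (modulus 0.0723); -4.5362 ± 2.6607i (modulus 5.2589). The spectral radius is the largest modulus: r(A) ≈ 5.2589. (Cross-check: r(A) ≤ ||A||_2 ≈ 6.0655; equality holds whenever A is normal, though it can also hold for some non-normal A.)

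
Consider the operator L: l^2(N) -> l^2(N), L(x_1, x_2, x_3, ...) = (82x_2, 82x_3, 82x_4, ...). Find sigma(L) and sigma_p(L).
sigma(L) = closed disk {z in C : |z| ≤ 82}; sigma_p(L) = open disk {z in C : |z| < 82}

Note L = 82·V where V is the unit left shift (V x)_k = x_{k+1}; so sigma(L) = 82·sigma(V) and ||L|| = 82||V||. ||L x||^2 = 6724sum_{k≥2} |x_k|^2 ≤ 6724||x||^2, with equality on {x : x_1 = 0}, so ||L|| = 82. For any lambda with |lambda| < 82, set r = lambda/82 (|r| < 1); the vector x = (1, r, r^2, ...) is in l^2 and satisfies L x = 82(r, r^2, ...) = lambda x, so lambda is an eigenvalue. On the boundary |lambda| = 82 the geometric series diverges, so no l^2 eigenvector exists, but these lambda lie in the approximate point spectrum. Hence sigma(L) is the closed disk of radius 82 and sigma_p(L) is the open disk.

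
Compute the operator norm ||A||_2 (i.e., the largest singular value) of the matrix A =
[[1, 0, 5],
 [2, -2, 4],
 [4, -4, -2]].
||A||_2 ≈ 6.8688 (= sqrt(largest eigenvalue of A^T A))

||A||_2 = sigma_max(A) = sqrt(lambda_max(A^T A)). Form the symmetric matrix M = A^T A =
[[21, -20, 5],
 [-20, 20, 0],
 [5, 0, 45]].
Its characteristic polynomial (trace, sum of principal 2x2 minors, determinant of M give the coefficients) is
  p(λ) = det(λ I - M) = λ^3 - 86λ^2 + 1840λ - 400.
No integer candidate from the rational root theorem (±divisors of 400) is a root, so the roots are irrational. The cubic discriminant is Δ = 239200000 > 0, so there are three distinct real roots. p(0) = -400 and p(1) = 1355 have opposite signs, so a root lies in (0, 1); Newton's method refines it to λ ≈ 0.2196. p(38) = 208 and p(39) = -127 have opposite signs, so a root lies in (38, 39); Newton's method refines it to λ ≈ 38.5997. p(47) = -71 and p(48) = 368 have opposite signs, so a root lies in (47, 48); Newton's method refines it to λ ≈ 47.1807. Check (Vieta): the three roots sum to 86, matching tr M = 86.
So the eigenvalues of A^T A are ≈ 0.2196, 38.5997, 47.1807 (all ≥ 0, as they must be for A^T A). The largest is λ_max ≈ 47.1807, hence ||A||_2 = sqrt(λ_max) ≈ 6.8688.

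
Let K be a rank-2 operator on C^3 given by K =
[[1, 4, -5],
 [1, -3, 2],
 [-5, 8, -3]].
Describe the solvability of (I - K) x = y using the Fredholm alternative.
(I - K) is invertible (det(I - K) = -36 ≠ 0), so for every y in C^3 the equation (I - K) x = y has a unique solution.

K has rank 2 and factors as K = U V^T = u1 v1^T + u2 v2^T with u1 = (-1, 1, -3), v1 = (1, -3, 2), u2 = (1, 0, -1), v2 = (2, 1, -3) (multiplying out reproduces the displayed K). The nonzero eigenvalues of U V^T coincide with those of the 2 x 2 matrix G = V^T U = [[v1·u1, v1·u2], [v2·u1, v2·u2]] = [[-10, -1], [8, 5]], and by the Sylvester determinant identity det(I_3 - U V^T) = det(I_2 - V^T U) = det([[11, 1], [-8, -4]]) = (11)(-4) - (1)(-8) = -36. (Direct check: I - K =
[[0, -4, 5],
 [-1, 4, -2],
 [5, -8, 4]]
has determinant -36.) The finite-dimensional Fredholm alternative says: either (I - K) is invertible, or ker(I - K) ≠ {0} and then range(I - K) = ker((I - K)^*)^⊥, with dim ker(I - K) = dim ker((I - K)^*). Since det(I - K) ≠ 0, 1 is not an eigenvalue of K and ker(I - K) = {0}, so we are in the first case: for every y there is a unique x = (I - K)^(-1) y. (Explicitly, by the Woodbury identity, (I - U V^T)^(-1) = I + U (I_2 - G)^(-1) V^T.)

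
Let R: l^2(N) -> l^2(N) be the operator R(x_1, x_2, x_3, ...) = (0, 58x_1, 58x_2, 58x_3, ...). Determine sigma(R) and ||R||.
sigma(R) = closed disk {z in C : |z| ≤ 58}; ||R|| = 58

Note R = 58·U where U is the unit right shift (U x)_k = x_{k-1} (with x_0 := 0); so ||R|| = 58||U|| and sigma(R) = 58·sigma(U). ||R x||^2 = sum_{k≥1} |58x_k|^2 = 3364||x||^2, so ||R|| = 58 and sigma(R) ⊂ {|z| ≤ 58}. For any |lambda| < 58, the equation (R - lambda I) x = 0 forces x_1 = 0, then 58x_k = lambda x_{k+1} ⇒ x = 0, so R has no eigenvalues. But (R - lambda I) is not surjective for |lambda| < 58: solving (R - lambda I) x = e_1 would require x_n proportional to (lambda/58)^(-n), which is not in l^2. So every |lambda| < 58 lies in the residual spectrum. The boundary |lambda| = 58 is in the approximate point spectrum (the spectrum is closed). Hence sigma(R) is the closed disk of radius 58.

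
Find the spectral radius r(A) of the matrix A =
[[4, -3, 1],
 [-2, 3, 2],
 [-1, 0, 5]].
r(A) ≈ 6.3615

The eigenvalues of A are the roots of its characteristic polynomial. With M = A (coefficients from the trace, the sum of principal 2x2 minors, and det A):
  p(λ) = det(λ I - M) = λ^3 - 12λ^2 + 42λ - 39.
No integer candidate from the rational root theorem (±divisors of 39) is a root, so the roots are irrational. The cubic discriminant is Δ = 837 > 0, so there are three distinct real roots. p(1) = -8 and p(2) = 5 have opposite signs, so a root lies in (1, 2); Newton's method refines it to λ ≈ 1.4711. p(4) = 1 and p(5) = -4 have opposite signs, so a root lies in (4, 5); Newton's method refines it to λ ≈ 4.1674. p(6) = -3 and p(7) = 10 have opposite signs, so a root lies in (6, 7); Newton's method refines it to λ ≈ 6.3615. Check (Vieta): the three roots sum to 12, matching tr M = 12.
Thus the eigenvalues (to 4 decimals) are 1.4711 (modulus 1.4711); 4.1674 (modulus 4.1674); 6.3615 (modulus 6.3615). The spectral radius is the largest modulus: r(A) ≈ 6.3615. (Cross-check: r(A) ≤ ||A||_2 ≈ 6.3748; equality holds whenever A is normal, though it can also hold for some non-normal A.)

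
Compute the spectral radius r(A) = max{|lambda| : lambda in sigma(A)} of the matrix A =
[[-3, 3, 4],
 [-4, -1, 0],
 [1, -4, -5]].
r(A) ≈ 5.3737

The eigenvalues of A are the roots of its characteristic polynomial. With M = A (coefficients from the trace, the sum of principal 2x2 minors, and det A):
  p(λ) = det(λ I - M) = λ^3 + 9λ^2 + 31λ + 7.
No integer candidate from the rational root theorem (±divisors of 7) is a root, so the roots are irrational. The cubic discriminant is Δ = -27904 < 0, so there is one real root and a complex-conjugate pair. p(-1) = -16 and p(0) = 7 have opposite signs, so a root lies in (-1, 0); Newton's method refines it to λ ≈ -0.2424. Dividing out (λ - (-0.2424)) leaves approximately λ^2 + 8.7576λ + 28.8771. For λ^2 + 8.7576λ + 28.8771 the discriminant is -38.813. It is negative, so the remaining roots are the complex-conjugate pair λ ≈ -4.3788 ± 3.115i. Their product equals the constant term, so |λ|^2 ≈ 28.8771 and |λ| ≈ 5.3737.
Thus the eigenvalues (to 4 decimals) are -0.2424 (modulus 0.2424); -4.3788 ± 3.115i (modulus 5.3737). The spectral radius is the largest modulus: r(A) ≈ 5.3737. (Cross-check: r(A) ≤ ||A||_2 ≈ 8.5945; equality holds whenever A is normal, though it can also hold for some non-normal A.)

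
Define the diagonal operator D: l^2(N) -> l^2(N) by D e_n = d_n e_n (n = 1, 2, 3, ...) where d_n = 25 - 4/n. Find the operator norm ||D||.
||D|| = 25

For a diagonal operator on l^2 with entries d_n, ||D|| = sup_n |d_n|. Here d_1 = 21, d_2 = 23, ..., and d_n = 25 - 4/n increases monotonically toward 25. All terms lie in [21, 25), so |d_n| = d_n and the supremum is the limit 25, which is not attained by any individual d_n. Hence ||D|| = 25.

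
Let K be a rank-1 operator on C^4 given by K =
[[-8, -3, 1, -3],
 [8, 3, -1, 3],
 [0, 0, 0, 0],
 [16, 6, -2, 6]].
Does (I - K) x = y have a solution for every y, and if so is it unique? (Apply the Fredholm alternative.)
(I - K) is singular (det(I - K) = 0, i.e. 1 ∈ sigma(K)). (I - K) x = y is solvable iff y ⊥ ker((I - K)^*) = span{(-8, -3, 1, -3)}, i.e. iff -8y_1 - 3y_2 + y_3 - 3y_4 = 0. When solvable, the solutions are x = y + c·(1, -1, 0, -2), c arbitrary (ker(I - K) = span{(1, -1, 0, -2)}, dimension 1).

K has rank 1, so it is an outer product K = u v^T: every row of K is a multiple of one row vector. Reading off the entries, u = (1, -1, 0, -2) and v = (-8, -3, 1, -3) (row i of K equals u_i·v^T). A rank-one matrix u v^T satisfies K u = u (v·u) and kills the (3)-dimensional subspace v^⊥, so its characteristic polynomial is lambda^3 (lambda - v·u) with v·u = tr K = 1. Hence the eigenvalues of I - K are 1 (multiplicity 3) and 1 - (1) = 0, so det(I - K) = 0. (Direct check: I - K =
[[9, 3, -1, 3],
 [-8, -2, 1, -3],
 [0, 0, 1, 0],
 [-16, -6, 2, -5]]
has determinant 0.) So 1 is an eigenvalue of K and (I - K) is not invertible. The finite-dimensional Fredholm alternative says: either (I - K) is invertible, or ker(I - K) ≠ {0} and then range(I - K) = ker((I - K)^*)^⊥, with dim ker(I - K) = dim ker((I - K)^*). We are in the second case, so we need both kernels. Kernel of I - K: (I - K) u = u - u (v·u) = u - u = 0, so ker(I - K) = span{u} = span{(1, -1, 0, -2)} (it is exactly 1-dimensional because rank(I - K) = 3). Kernel of the adjoint: K is real, so (I - K)^* = I - K^T = I - v u^T, and (I - v u^T) v = v - v (u·v) = 0; hence ker((I - K)^*) = span{v} = span{(-8, -3, 1, -3)}. Therefore (I - K) x = y is solvable iff <y, v> = 0, i.e. iff -8y_1 - 3y_2 + y_3 - 3y_4 = 0. When this holds, K y = u (v·y) = 0, so (I - K) y = y and x = y is a particular solution; the full solution set is the line x = y + c·u = y + c·(1, -1, 0, -2), c ∈ C.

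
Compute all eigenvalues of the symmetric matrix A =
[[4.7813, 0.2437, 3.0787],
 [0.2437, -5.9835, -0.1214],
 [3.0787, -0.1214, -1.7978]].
sigma(A) ≈ {-6, -3, 6}

A is real symmetric, so its spectrum consists of real eigenvalues. Expanding the characteristic polynomial of the displayed matrix gives
  det(λ I - A) = p(λ) = λ^3 + (3)λ^2 + (-36)λ + (-108.0012).
Solving p(λ) = 0 yields eigenvalues ≈ -6, -3, 6. (A is shown rounded to 4 decimals, so these recover the underlying integer eigenvalues to within that precision.)
Verification: the trace of A = -3 equals the sum of eigenvalues -3, and det(A) ≈ 108.0012 matches the eigenvalue product 108.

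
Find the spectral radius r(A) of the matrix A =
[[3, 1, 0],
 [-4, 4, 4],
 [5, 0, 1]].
r(A) ≈ 4.7553

The eigenvalues of A are the roots of its characteristic polynomial. With M = A (coefficients from the trace, the sum of principal 2x2 minors, and det A):
  p(λ) = det(λ I - M) = λ^3 - 8λ^2 + 23λ - 36.
No integer candidate from the rational root theorem (±divisors of 36) is a root, so the roots are irrational. The cubic discriminant is Δ = -4300 < 0, so there is one real root and a complex-conjugate pair. p(4) = -8 and p(5) = 4 have opposite signs, so a root lies in (4, 5); Newton's method refines it to λ ≈ 4.7553. Dividing out (λ - (4.7553)) leaves approximately λ^2 - 3.2447λ + 7.5705. For λ^2 - 3.2447λ + 7.5705 the discriminant is -19.7539. It is negative, so the remaining roots are the complex-conjugate pair λ ≈ 1.6223 ± 2.2223i. Their product equals the constant term, so |λ|^2 ≈ 7.5705 and |λ| ≈ 2.7515.
Thus the eigenvalues (to 4 decimals) are 4.7553 (modulus 4.7553); 1.6223 ± 2.2223i (modulus 2.7515). The spectral radius is the largest modulus: r(A) ≈ 4.7553. (Cross-check: r(A) ≤ ||A||_2 ≈ 7.7785; equality holds whenever A is normal, though it can also hold for some non-normal A.)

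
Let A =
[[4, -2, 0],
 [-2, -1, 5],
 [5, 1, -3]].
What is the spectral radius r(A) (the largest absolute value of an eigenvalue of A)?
r(A) ≈ 5.5091

The eigenvalues of A are the roots of its characteristic polynomial. With M = A (coefficients from the trace, the sum of principal 2x2 minors, and det A):
  p(λ) = det(λ I - M) = λ^3 - 22λ + 46.
No integer candidate from the rational root theorem (±divisors of 46) is a root, so the roots are irrational. The cubic discriminant is Δ = -14540 < 0, so there is one real root and a complex-conjugate pair. p(-6) = -38 and p(-5) = 31 have opposite signs, so a root lies in (-6, -5); Newton's method refines it to λ ≈ -5.5091. Dividing out (λ - (-5.5091)) leaves approximately λ^2 - 5.5091λ + 8.3499. For λ^2 - 5.5091λ + 8.3499 the discriminant is -3.0496. It is negative, so the remaining roots are the complex-conjugate pair λ ≈ 2.7545 ± 0.8732i. Their product equals the constant term, so |λ|^2 ≈ 8.3499 and |λ| ≈ 2.8896.
Thus the eigenvalues (to 4 decimals) are -5.5091 (modulus 5.5091); 2.7545 ± 0.8732i (modulus 2.8896). The spectral radius is the largest modulus: r(A) ≈ 5.5091. (Cross-check: r(A) ≤ ||A||_2 ≈ 8.0873; equality holds whenever A is normal, though it can also hold for some non-normal A.)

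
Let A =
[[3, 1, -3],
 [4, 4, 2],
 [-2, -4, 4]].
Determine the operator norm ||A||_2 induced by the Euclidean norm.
||A||_2 ≈ 7.9906 (= sqrt(largest eigenvalue of A^T A))

||A||_2 = sigma_max(A) = sqrt(lambda_max(A^T A)). Form the symmetric matrix M = A^T A =
[[29, 27, -9],
 [27, 33, -11],
 [-9, -11, 29]].
Its characteristic polynomial (trace, sum of principal 2x2 minors, determinant of M give the coefficients) is
  p(λ) = det(λ I - M) = λ^3 - 91λ^2 + 1824λ - 5776.
No integer candidate from the rational root theorem (±divisors of 5776) is a root, so the roots are irrational. The cubic discriminant is Δ = 2222812736 > 0, so there are three distinct real roots. p(3) = -1096 and p(4) = 128 have opposite signs, so a root lies in (3, 4); Newton's method refines it to λ ≈ 3.889. p(23) = 204 and p(24) = -592 have opposite signs, so a root lies in (23, 24); Newton's method refines it to λ ≈ 23.2613. p(63) = -1996 and p(64) = 368 have opposite signs, so a root lies in (63, 64); Newton's method refines it to λ ≈ 63.8497. Check (Vieta): the three roots sum to 91, matching tr M = 91.
So the eigenvalues of A^T A are ≈ 3.889, 23.2613, 63.8497 (all ≥ 0, as they must be for A^T A). The largest is λ_max ≈ 63.8497, hence ||A||_2 = sqrt(λ_max) ≈ 7.9906.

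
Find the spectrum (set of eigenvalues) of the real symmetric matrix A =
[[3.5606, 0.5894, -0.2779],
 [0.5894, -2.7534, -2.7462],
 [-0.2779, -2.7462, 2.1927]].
sigma(A) ≈ {-4, 3, 4}

A is real symmetric, so its spectrum consists of real eigenvalues. Expanding the characteristic polynomial of the displayed matrix gives
  det(λ I - A) = p(λ) = λ^3 + (-3)λ^2 + (-16)λ + (47.9988).
Solving p(λ) = 0 yields eigenvalues ≈ -4, 3, 4. (A is shown rounded to 4 decimals, so these recover the underlying integer eigenvalues to within that precision.)
Verification: the trace of A = 3 equals the sum of eigenvalues 3, and det(A) ≈ -47.9988 matches the eigenvalue product -48.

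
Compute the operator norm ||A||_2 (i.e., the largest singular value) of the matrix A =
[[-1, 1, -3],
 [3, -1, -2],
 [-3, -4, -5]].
||A||_2 ≈ 7.4301 (= sqrt(largest eigenvalue of A^T A))

||A||_2 = sigma_max(A) = sqrt(lambda_max(A^T A)). Form the symmetric matrix M = A^T A =
[[19, 8, 12],
 [8, 18, 19],
 [12, 19, 38]].
Its characteristic polynomial (trace, sum of principal 2x2 minors, determinant of M give the coefficients) is
  p(λ) = det(λ I - M) = λ^3 - 75λ^2 + 1179λ - 4761.
No integer candidate from the rational root theorem (±divisors of 4761) is a root, so the roots are irrational. The cubic discriminant is Δ = 195193152 > 0, so there are three distinct real roots. p(6) = -171 and p(7) = 160 have opposite signs, so a root lies in (6, 7); Newton's method refines it to λ ≈ 6.4748. p(13) = 88 and p(14) = -211 have opposite signs, so a root lies in (13, 14); Newton's method refines it to λ ≈ 13.3195. p(55) = -416 and p(56) = 1679 have opposite signs, so a root lies in (55, 56); Newton's method refines it to λ ≈ 55.2057. Check (Vieta): the three roots sum to 75, matching tr M = 75.
So the eigenvalues of A^T A are ≈ 6.4748, 13.3195, 55.2057 (all ≥ 0, as they must be for A^T A). The largest is λ_max ≈ 55.2057, hence ||A||_2 = sqrt(λ_max) ≈ 7.4301.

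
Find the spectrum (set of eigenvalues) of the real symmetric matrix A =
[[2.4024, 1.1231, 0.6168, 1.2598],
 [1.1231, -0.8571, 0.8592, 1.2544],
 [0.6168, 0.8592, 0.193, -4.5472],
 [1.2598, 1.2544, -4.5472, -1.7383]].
sigma(A) ≈ {-6, -1, 3, 4}

A is real symmetric, so its spectrum consists of real eigenvalues. Expanding the characteristic polynomial of the displayed matrix gives
  det(λ I - A) = p(λ) = λ^4 + (0)λ^3 + (-31)λ^2 + (42)λ + (71.9988).
Solving p(λ) = 0 yields eigenvalues ≈ -6, -1, 3, 4. (A is shown rounded to 4 decimals, so these recover the underlying integer eigenvalues to within that precision.)
Verification: the trace of A = 0 equals the sum of eigenvalues 0, and det(A) ≈ 71.9988 matches the eigenvalue product 72.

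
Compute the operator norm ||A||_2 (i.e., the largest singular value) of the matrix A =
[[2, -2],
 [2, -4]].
||A||_2 = sqrt((28 + sqrt(720))/2) ≈ 5.2361 (= sqrt(largest eigenvalue of A^T A))

||A||_2 = sigma_max(A) = sqrt(lambda_max(A^T A)). Form the symmetric matrix M = A^T A =
[[8, -12],
 [-12, 20]].
Its characteristic polynomial (trace, determinant of M give the coefficients) is
  p(λ) = det(λ I - M) = λ^2 - 28λ + 16.
For λ^2 - 28λ + 16 the discriminant is 720. It is nonnegative but not a perfect square, so the roots are real and irrational: λ = (28 ± sqrt(720))/2 ≈ 27.4164, 0.5836.
So the eigenvalues of A^T A are ≈ 0.5836, 27.4164 (all ≥ 0, as they must be for A^T A). The largest is λ_max = (28 + sqrt(720))/2 ≈ 27.4164, hence ||A||_2 = sqrt(λ_max) = sqrt((28 + sqrt(720))/2) ≈ 5.2361.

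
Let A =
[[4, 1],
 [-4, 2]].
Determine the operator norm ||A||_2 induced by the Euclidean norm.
||A||_2 = sqrt((37 + sqrt(793))/2) ≈ 5.7079 (= sqrt(largest eigenvalue of A^T A))

||A||_2 = sigma_max(A) = sqrt(lambda_max(A^T A)). Form the symmetric matrix M = A^T A =
[[32, -4],
 [-4, 5]].
Its characteristic polynomial (trace, determinant of M give the coefficients) is
  p(λ) = det(λ I - M) = λ^2 - 37λ + 144.
For λ^2 - 37λ + 144 the discriminant is 793. It is nonnegative but not a perfect square, so the roots are real and irrational: λ = (37 ± sqrt(793))/2 ≈ 32.5801, 4.4199.
So the eigenvalues of A^T A are ≈ 4.4199, 32.5801 (all ≥ 0, as they must be for A^T A). The largest is λ_max = (37 + sqrt(793))/2 ≈ 32.5801, hence ||A||_2 = sqrt(λ_max) = sqrt((37 + sqrt(793))/2) ≈ 5.7079.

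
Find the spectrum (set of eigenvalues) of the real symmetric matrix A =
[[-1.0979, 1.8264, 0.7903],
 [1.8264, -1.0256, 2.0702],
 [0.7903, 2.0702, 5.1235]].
sigma(A) ≈ {-3, 0, 6}

A is real symmetric, so its spectrum consists of real eigenvalues. Expanding the characteristic polynomial of the displayed matrix gives
  det(λ I - A) = p(λ) = λ^3 + (-3)λ^2 + (-18)λ + (0).
Solving p(λ) = 0 yields eigenvalues ≈ -3, 0, 6. (A is shown rounded to 4 decimals, so these recover the underlying integer eigenvalues to within that precision.)
Verification: the trace of A = 3 equals the sum of eigenvalues 3, and det(A) ≈ 0.0006 matches the eigenvalue product 0.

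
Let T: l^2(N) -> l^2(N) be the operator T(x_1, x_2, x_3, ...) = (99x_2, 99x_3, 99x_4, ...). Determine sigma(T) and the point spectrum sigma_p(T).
sigma(T) = closed disk {z in C : |z| ≤ 99}; sigma_p(T) = open disk {z in C : |z| < 99}

Note T = 99·V where V is the unit left shift (V x)_k = x_{k+1}; so sigma(T) = 99·sigma(V) and ||T|| = 99||V||. ||T x||^2 = 9801sum_{k≥2} |x_k|^2 ≤ 9801||x||^2, with equality on {x : x_1 = 0}, so ||T|| = 99. For any lambda with |lambda| < 99, set r = lambda/99 (|r| < 1); the vector x = (1, r, r^2, ...) is in l^2 and satisfies T x = 99(r, r^2, ...) = lambda x, so lambda is an eigenvalue. On the boundary |lambda| = 99 the geometric series diverges, so no l^2 eigenvector exists, but these lambda lie in the approximate point spectrum. Hence sigma(T) is the closed disk of radius 99 and sigma_p(T) is the open disk.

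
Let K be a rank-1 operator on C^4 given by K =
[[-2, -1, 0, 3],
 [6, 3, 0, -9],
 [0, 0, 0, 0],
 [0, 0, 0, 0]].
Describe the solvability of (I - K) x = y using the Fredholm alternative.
(I - K) is singular (det(I - K) = 0, i.e. 1 ∈ sigma(K)). (I - K) x = y is solvable iff y ⊥ ker((I - K)^*) = span{(-2, -1, 0, 3)}, i.e. iff -2y_1 - y_2 + 3y_4 = 0. When solvable, the solutions are x = y + c·(1, -3, 0, 0), c arbitrary (ker(I - K) = span{(1, -3, 0, 0)}, dimension 1).

K has rank 1, so it is an outer product K = u v^T: every row of K is a multiple of one row vector. Reading off the entries, u = (1, -3, 0, 0) and v = (-2, -1, 0, 3) (row i of K equals u_i·v^T). A rank-one matrix u v^T satisfies K u = u (v·u) and kills the (3)-dimensional subspace v^⊥, so its characteristic polynomial is lambda^3 (lambda - v·u) with v·u = tr K = 1. Hence the eigenvalues of I - K are 1 (multiplicity 3) and 1 - (1) = 0, so det(I - K) = 0. (Direct check: I - K =
[[3, 1, 0, -3],
 [-6, -2, 0, 9],
 [0, 0, 1, 0],
 [0, 0, 0, 1]]
has determinant 0.) So 1 is an eigenvalue of K and (I - K) is not invertible. The finite-dimensional Fredholm alternative says: either (I - K) is invertible, or ker(I - K) ≠ {0} and then range(I - K) = ker((I - K)^*)^⊥, with dim ker(I - K) = dim ker((I - K)^*). We are in the second case, so we need both kernels. Kernel of I - K: (I - K) u = u - u (v·u) = u - u = 0, so ker(I - K) = span{u} = span{(1, -3, 0, 0)} (it is exactly 1-dimensional because rank(I - K) = 3). Kernel of the adjoint: K is real, so (I - K)^* = I - K^T = I - v u^T, and (I - v u^T) v = v - v (u·v) = 0; hence ker((I - K)^*) = span{v} = span{(-2, -1, 0, 3)}. Therefore (I - K) x = y is solvable iff <y, v> = 0, i.e. iff -2y_1 - y_2 + 3y_4 = 0. When this holds, K y = u (v·y) = 0, so (I - K) y = y and x = y is a particular solution; the full solution set is the line x = y + c·u = y + c·(1, -3, 0, 0), c ∈ C.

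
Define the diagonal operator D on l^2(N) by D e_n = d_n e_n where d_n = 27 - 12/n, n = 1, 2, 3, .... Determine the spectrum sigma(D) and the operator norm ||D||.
sigma(D) = {27 - 12/n : n ≥ 1} ∪ {27}; ||D|| = 27

A bounded diagonal operator on l^2 with diagonal entries d_n has spectrum equal to the closure of {d_n : n ≥ 1}: every d_n is an eigenvalue (with eigenvector e_n), so {d_n} ⊂ sigma(D); the spectrum is closed, so its closure is too; and for lambda not in the closure, (D - lambda I) has bounded inverse (the diagonal entries 1/(d_n - lambda) are bounded). For our sequence d_n = 27 - 12/n, n = 1, 2, 3, ...:
  - {d_n} = {27 - 12/n : n ≥ 1}; the only limit point is 27
  - closure = {27 - 12/n : n ≥ 1} ∪ {27}
For the norm: a diagonal operator has ||D|| = sup_n |d_n|. Here d_n = 27 - 12/n increases monotonically from d_1 = 15 toward 27, with all terms in [15, 27); so sup_n |d_n| = 27 (the supremum is the limit, not attained). So ||D|| = 27.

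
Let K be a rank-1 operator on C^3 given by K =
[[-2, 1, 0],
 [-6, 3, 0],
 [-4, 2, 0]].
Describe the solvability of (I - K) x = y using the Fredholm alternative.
(I - K) is singular (det(I - K) = 0, i.e. 1 ∈ sigma(K)). (I - K) x = y is solvable iff y ⊥ ker((I - K)^*) = span{(-2, 1, 0)}, i.e. iff -2y_1 + y_2 = 0. When solvable, the solutions are x = y + c·(1, 3, 2), c arbitrary (ker(I - K) = span{(1, 3, 2)}, dimension 1).

K has rank 1, so it is an outer product K = u v^T: every row of K is a multiple of one row vector. Reading off the entries, u = (1, 3, 2) and v = (-2, 1, 0) (row i of K equals u_i·v^T). A rank-one matrix u v^T satisfies K u = u (v·u) and kills the (2)-dimensional subspace v^⊥, so its characteristic polynomial is lambda^2 (lambda - v·u) with v·u = tr K = 1. Hence the eigenvalues of I - K are 1 (multiplicity 2) and 1 - (1) = 0, so det(I - K) = 0. (Direct check: I - K =
[[3, -1, 0],
 [6, -2, 0],
 [4, -2, 1]]
has determinant 0.) So 1 is an eigenvalue of K and (I - K) is not invertible. The finite-dimensional Fredholm alternative says: either (I - K) is invertible, or ker(I - K) ≠ {0} and then range(I - K) = ker((I - K)^*)^⊥, with dim ker(I - K) = dim ker((I - K)^*). We are in the second case, so we need both kernels. Kernel of I - K: (I - K) u = u - u (v·u) = u - u = 0, so ker(I - K) = span{u} = span{(1, 3, 2)} (it is exactly 1-dimensional because rank(I - K) = 2). Kernel of the adjoint: K is real, so (I - K)^* = I - K^T = I - v u^T, and (I - v u^T) v = v - v (u·v) = 0; hence ker((I - K)^*) = span{v} = span{(-2, 1, 0)}. Therefore (I - K) x = y is solvable iff <y, v> = 0, i.e. iff -2y_1 + y_2 = 0. When this holds, K y = u (v·y) = 0, so (I - K) y = y and x = y is a particular solution; the full solution set is the line x = y + c·u = y + c·(1, 3, 2), c ∈ C.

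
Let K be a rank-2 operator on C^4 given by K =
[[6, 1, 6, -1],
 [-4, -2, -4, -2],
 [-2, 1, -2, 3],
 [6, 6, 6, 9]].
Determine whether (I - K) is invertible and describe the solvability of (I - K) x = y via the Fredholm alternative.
(I - K) is invertible (det(I - K) = 8 ≠ 0), so for every y in C^4 the equation (I - K) x = y has a unique solution.

K has rank 2 and factors as K = U V^T = u1 v1^T + u2 v2^T with u1 = (2, 0, -2, -3), v1 = (0, -1, 0, -2), u2 = (3, -2, -1, 3), v2 = (2, 1, 2, 1) (multiplying out reproduces the displayed K). The nonzero eigenvalues of U V^T coincide with those of the 2 x 2 matrix G = V^T U = [[v1·u1, v1·u2], [v2·u1, v2·u2]] = [[6, -4], [-3, 5]], and by the Sylvester determinant identity det(I_4 - U V^T) = det(I_2 - V^T U) = det([[-5, 4], [3, -4]]) = (-5)(-4) - (4)(3) = 8. (Direct check: I - K =
[[-5, -1, -6, 1],
 [4, 3, 4, 2],
 [2, -1, 3, -3],
 [-6, -6, -6, -8]]
has determinant 8.) The finite-dimensional Fredholm alternative says: either (I - K) is invertible, or ker(I - K) ≠ {0} and then range(I - K) = ker((I - K)^*)^⊥, with dim ker(I - K) = dim ker((I - K)^*). Since det(I - K) ≠ 0, 1 is not an eigenvalue of K and ker(I - K) = {0}, so we are in the first case: for every y there is a unique x = (I - K)^(-1) y. (Explicitly, by the Woodbury identity, (I - U V^T)^(-1) = I + U (I_2 - G)^(-1) V^T.)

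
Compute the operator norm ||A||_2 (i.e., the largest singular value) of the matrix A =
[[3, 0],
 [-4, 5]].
||A||_2 = sqrt(45) ≈ 6.7082 (= sqrt(largest eigenvalue of A^T A))

||A||_2 = sigma_max(A) = sqrt(lambda_max(A^T A)). Form the symmetric matrix M = A^T A =
[[25, -20],
 [-20, 25]].
Its characteristic polynomial (trace, determinant of M give the coefficients) is
  p(λ) = det(λ I - M) = λ^2 - 50λ + 225.
For λ^2 - 50λ + 225 the discriminant is 1600. It is a perfect square (40^2), so the roots are rational: λ = (50 ± 40)/2 = 45, 5.
So the eigenvalues of A^T A are ≈ 5, 45 (all ≥ 0, as they must be for A^T A). The largest is λ_max = 45, hence ||A||_2 = sqrt(λ_max) = sqrt(45) ≈ 6.7082.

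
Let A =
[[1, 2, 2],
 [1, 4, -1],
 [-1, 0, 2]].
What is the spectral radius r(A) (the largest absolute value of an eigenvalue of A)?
r(A) ≈ 4.6289

The eigenvalues of A are the roots of its characteristic polynomial. With M = A (coefficients from the trace, the sum of principal 2x2 minors, and det A):
  p(λ) = det(λ I - M) = λ^3 - 7λ^2 + 14λ - 14.
No integer candidate from the rational root theorem (±divisors of 14) is a root, so the roots are irrational. The cubic discriminant is Δ = -1176 < 0, so there is one real root and a complex-conjugate pair. p(4) = -6 and p(5) = 6 have opposite signs, so a root lies in (4, 5); Newton's method refines it to λ ≈ 4.6289. Dividing out (λ - (4.6289)) leaves approximately λ^2 - 2.3711λ + 3.0245. For λ^2 - 2.3711λ + 3.0245 the discriminant is -6.4758. It is negative, so the remaining roots are the complex-conjugate pair λ ≈ 1.1855 ± 1.2724i. Their product equals the constant term, so |λ|^2 ≈ 3.0245 and |λ| ≈ 1.7391.
Thus the eigenvalues (to 4 decimals) are 4.6289 (modulus 4.6289); 1.1855 ± 1.2724i (modulus 1.7391). The spectral radius is the largest modulus: r(A) ≈ 4.6289. (Cross-check: r(A) ≤ ||A||_2 ≈ 4.681; equality holds whenever A is normal, though it can also hold for some non-normal A.)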